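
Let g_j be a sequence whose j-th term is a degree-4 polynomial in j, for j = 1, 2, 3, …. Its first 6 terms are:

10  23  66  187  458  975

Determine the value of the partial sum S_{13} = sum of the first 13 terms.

74932

1st diffs: 13, 43, 121, 271, 517.
2nd diffs: 30, 78, 150, 246.
3rd diffs: 48, 72, 96.
4th diffs: 24, 24 (constant).
So g_j = j^4 - 2j^3 + 2j^2 + 6j + 3.
Continuing: …, 1858, 3251, 5322, 8263, …, g_{13} = 24586.
Summing j = 1..13 (13 terms) gives 74932.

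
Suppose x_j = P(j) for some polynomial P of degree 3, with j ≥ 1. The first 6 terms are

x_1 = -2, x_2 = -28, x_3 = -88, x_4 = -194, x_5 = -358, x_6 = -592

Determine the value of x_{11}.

-3232

1st diffs: -26, -60, -106, -164, -234.
2nd diffs: -34, -46, -58, -70.
3rd diffs: -12, -12, -12 (constant).
Newton forward-difference form: x_j = -2 + (-26)·C(j-1,1) + (-34)·C(j-1,2) + (-12)·C(j-1,3).
At j = 11: j-1 = 10, so x_{11} = -2 - 260 - 1530 - 1440 = -3232.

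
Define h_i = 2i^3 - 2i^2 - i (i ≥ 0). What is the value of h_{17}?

9231

h_{17} = 2·17^3 - 2·17^2 - 1·17 = 9231.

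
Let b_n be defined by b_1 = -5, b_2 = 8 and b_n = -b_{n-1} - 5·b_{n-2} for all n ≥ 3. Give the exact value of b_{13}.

b_3 = 17;  b_4 = -57;  b_5 = -28;  …;  b_{10} = 4703;  b_{11} = -15988;  b_{12} = -7527;  b_{13} = 87467.

87467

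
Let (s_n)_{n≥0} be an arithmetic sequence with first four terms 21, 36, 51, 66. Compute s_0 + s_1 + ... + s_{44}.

Common difference d = 15.
s_n = 21 + (n - 0)·15.
s_{44} = 681; S = 45·(21 + 681)/2 = 15795.

15795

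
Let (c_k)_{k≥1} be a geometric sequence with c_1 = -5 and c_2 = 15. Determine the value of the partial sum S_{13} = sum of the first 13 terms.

-1992905

Common ratio r = -3.
c_k = (-5)·(-3)^(k-1).
S = (-5)·((-3)^13 - 1)/(-3 - 1) = (-5)·(-1594323 - 1)/(-4) = -1992905.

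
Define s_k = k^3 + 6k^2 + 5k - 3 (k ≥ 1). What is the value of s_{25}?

19497

s_{25} = 1·25^3 + 6·25^2 + 5·25 - 3 = 19497.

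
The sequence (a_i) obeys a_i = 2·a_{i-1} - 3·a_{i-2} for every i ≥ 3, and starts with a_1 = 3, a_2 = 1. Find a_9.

a_3 = -7;  a_4 = -17;  a_5 = -13;  a_6 = 25;  a_7 = 89;  a_8 = 103;  a_9 = -61.

-61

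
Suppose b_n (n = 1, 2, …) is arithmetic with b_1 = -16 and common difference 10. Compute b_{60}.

b_n = -16 + (n - 1)·10.
b_{60} = -16 + 59·10 = 574.

574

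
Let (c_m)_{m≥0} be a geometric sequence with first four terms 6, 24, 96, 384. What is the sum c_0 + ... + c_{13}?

Common ratio r = 4.
c_m = 6·4^(m-0).
S = 6·(4^14 - 1)/(4 - 1) = 6·(268435456 - 1)/(3) = 536870910.

536870910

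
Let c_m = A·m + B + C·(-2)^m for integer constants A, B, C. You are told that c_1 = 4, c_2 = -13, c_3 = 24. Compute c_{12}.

At m = 1, 2, 3: A + B - 2C = 4; 2A + B + 4C = -13; 3A + B - 8C = 24.
Subtracting the first from the second: A + 6C = -17.
Subtracting the second from the third: A - 12C = 37.
Solving: C = -3, A = 1, then B = -3.
So c_m = 1·m + (-3) + (-3)·(-2)^m; at m=12 this is -12279.

-12279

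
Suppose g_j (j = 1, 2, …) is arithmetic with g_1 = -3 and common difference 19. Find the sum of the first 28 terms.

g_j = -3 + (j - 1)·19.
g_{28} = 510; S = 28·(-3 + 510)/2 = 7098.

7098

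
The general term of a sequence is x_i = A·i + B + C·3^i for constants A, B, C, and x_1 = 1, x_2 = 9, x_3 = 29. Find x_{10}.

Plug in i = 1, 2, 3: A + B + 3C = 1; 2A + B + 9C = 9; 3A + B + 27C = 29.
Subtracting the first from the second: A + 6C = 8.
Subtracting the second from the third: A + 18C = 20.
Solving: C = 1, A = 2, then B = -4.
So x_i = 2·i + (-4) + 1·3^i; at i=10 this is 59065.

59065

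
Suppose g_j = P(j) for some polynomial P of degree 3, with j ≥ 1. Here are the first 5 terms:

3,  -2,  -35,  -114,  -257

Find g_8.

1st diffs: -5, -33, -79, -143.
2nd diffs: -28, -46, -64.
3rd diffs: -18, -18 (constant).
Newton forward-difference form: g_j = 3 + (-5)·C(j-1,1) + (-28)·C(j-1,2) + (-18)·C(j-1,3).
At j = 8: j-1 = 7, so g_8 = 3 - 35 - 588 - 630 = -1250.

-1250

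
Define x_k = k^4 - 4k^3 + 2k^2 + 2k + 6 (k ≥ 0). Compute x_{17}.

x_{17} = 1·17^4 - 4·17^3 + 2·17^2 + 2·17 + 6 = 64487.

64487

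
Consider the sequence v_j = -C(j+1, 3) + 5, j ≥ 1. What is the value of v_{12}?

-281

C(13, 3) = 286, so v_{12} = -281.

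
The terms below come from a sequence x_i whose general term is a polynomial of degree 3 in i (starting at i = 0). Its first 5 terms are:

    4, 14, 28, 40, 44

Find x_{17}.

-3362

1st diffs: 10, 14, 12, 4.
2nd diffs: 4, -2, -8.
3rd diffs: -6, -6 (constant).
So x_i = -i^3 + 5i^2 + 6i + 4.
Evaluating at i = 17 gives x_{17} = -3362.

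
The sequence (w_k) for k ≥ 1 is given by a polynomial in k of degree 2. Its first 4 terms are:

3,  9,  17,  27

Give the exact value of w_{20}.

459

1st diffs: 6, 8, 10.
2nd diffs: 2, 2 (constant).
Newton forward-difference form: w_k = 3 + 6·C(k-1,1) + 2·C(k-1,2).
At k = 20: k-1 = 19, so w_{20} = 3 + 114 + 342 = 459.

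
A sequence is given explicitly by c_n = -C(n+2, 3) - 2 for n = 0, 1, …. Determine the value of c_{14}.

-562

C(16, 3) = 560, so c_{14} = -562.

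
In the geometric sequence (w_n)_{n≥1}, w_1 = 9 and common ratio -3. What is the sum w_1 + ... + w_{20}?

-7845264900

w_n = 9·(-3)^(n-1).
S = 9·((-3)^20 - 1)/(-3 - 1) = 9·(3486784401 - 1)/(-4) = -7845264900.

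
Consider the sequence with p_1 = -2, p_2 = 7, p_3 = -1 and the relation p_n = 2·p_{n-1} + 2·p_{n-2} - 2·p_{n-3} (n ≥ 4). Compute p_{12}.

p_4 = 16;  p_5 = 16;  p_6 = 66;  p_7 = 132;  p_8 = 364;  p_9 = 860;  p_{10} = 2184;  p_{11} = 5360;  p_{12} = 13368.

13368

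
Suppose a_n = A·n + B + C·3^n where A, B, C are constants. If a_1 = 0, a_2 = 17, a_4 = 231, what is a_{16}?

Plug in n = 1, 2, 4: A + B + 3C = 0; 2A + B + 9C = 17; 4A + B + 81C = 231.
Subtracting the first from the second: A + 6C = 17.
Subtracting the second from the third: 2A + 72C = 214.
Solving: C = 3, A = -1, then B = -8.
So a_n = -1·n + (-8) + 3·3^n; at n=16 this is 129140139.

129140139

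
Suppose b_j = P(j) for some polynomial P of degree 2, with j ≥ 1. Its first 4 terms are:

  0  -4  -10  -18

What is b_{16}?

-270

1st diffs: -4, -6, -8.
2nd diffs: -2, -2 (constant).
Newton forward-difference form: b_j = (-4)·C(j-1,1) + (-2)·C(j-1,2).
At j = 16: j-1 = 15, so b_{16} = -60 - 210 = -270.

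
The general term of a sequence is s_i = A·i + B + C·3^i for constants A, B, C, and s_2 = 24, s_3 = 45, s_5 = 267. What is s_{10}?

Plug in i = 2, 3, 5: 2A + B + 9C = 24; 3A + B + 27C = 45; 5A + B + 243C = 267.
Subtracting the first from the second: A + 18C = 21.
Subtracting the second from the third: 2A + 216C = 222.
Solving: C = 1, A = 3, then B = 9.
Therefore s_{10} = 30 + 9 + 1·59049 = 59088.

59088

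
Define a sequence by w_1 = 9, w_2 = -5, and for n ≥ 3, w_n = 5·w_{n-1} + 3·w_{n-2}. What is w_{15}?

-539877742

Compute successive terms:
w_3 = 2;  w_4 = -5;  w_5 = -19;  …;  w_{12} = -3172790;  w_{13} = -17581639;  w_{14} = -97426565;  w_{15} = -539877742.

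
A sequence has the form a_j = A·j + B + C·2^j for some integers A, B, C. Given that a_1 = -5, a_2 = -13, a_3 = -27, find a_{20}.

Write the equations: A + B + 2C = -5; 2A + B + 4C = -13; 3A + B + 8C = -27.
Subtracting the first from the second: A + 2C = -8.
Subtracting the second from the third: A + 4C = -14.
Solving: C = -3, A = -2, then B = 3.
Hence a_{20} = -2·20 + 3 + (-3)·1048576 = -3145765.

-3145765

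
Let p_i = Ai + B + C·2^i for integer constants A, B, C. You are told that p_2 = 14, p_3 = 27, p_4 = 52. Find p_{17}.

The three given values yield: 2A + B + 4C = 14; 3A + B + 8C = 27; 4A + B + 16C = 52.
Subtracting the first from the second: A + 4C = 13.
Subtracting the second from the third: A + 8C = 25.
Solving: C = 3, A = 1, then B = 0.
So p_i = 1·i + 0 + 3·2^i; at i=17 this is 393233.

393233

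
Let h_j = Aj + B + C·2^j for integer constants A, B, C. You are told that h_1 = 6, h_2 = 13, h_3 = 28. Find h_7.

The three given values yield: A + B + 2C = 6; 2A + B + 4C = 13; 3A + B + 8C = 28.
Subtracting the first from the second: A + 2C = 7.
Subtracting the second from the third: A + 4C = 15.
Solving: C = 4, A = -1, then B = -1.
Hence h_7 = -1·7 + (-1) + 4·128 = 504.

504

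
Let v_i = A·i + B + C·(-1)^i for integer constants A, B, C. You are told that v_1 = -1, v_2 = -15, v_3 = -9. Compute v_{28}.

-119

Write the equations: A + B - C = -1; 2A + B + C = -15; 3A + B - C = -9.
Subtracting the first from the second: A + 2C = -14.
Subtracting the second from the third: A - 2C = 6.
Solving: C = -5, A = -4, then B = -2.
Hence v_{28} = -4·28 + (-2) + (-5)·1 = -119.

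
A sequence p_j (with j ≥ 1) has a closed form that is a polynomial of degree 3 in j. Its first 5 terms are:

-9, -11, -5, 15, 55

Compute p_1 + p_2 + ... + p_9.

1st diffs: -2, 6, 20, 40.
2nd diffs: 8, 14, 20.
3rd diffs: 6, 6 (constant).
So p_j = j^3 - 2j^2 - 3j - 5.
Continuing: 121, 219, 355, 535.
Summing j = 1..9 (9 terms) gives 1275.

1275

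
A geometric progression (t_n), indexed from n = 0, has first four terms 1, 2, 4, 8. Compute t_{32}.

4294967296

Common ratio r = 2.
t_n = 1·2^(n-0).
t_{32} = 1·2^32 = 4294967296.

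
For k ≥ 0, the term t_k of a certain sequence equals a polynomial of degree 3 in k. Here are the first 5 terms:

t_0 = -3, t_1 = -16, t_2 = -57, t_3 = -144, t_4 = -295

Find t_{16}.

1st diffs: -13, -41, -87, -151.
2nd diffs: -28, -46, -64.
3rd diffs: -18, -18 (constant).
Newton forward-difference form: t_k = -3 + (-13)·C(k,1) + (-28)·C(k,2) + (-18)·C(k,3).
At k = 16: k = 16, so t_{16} = -3 - 208 - 3360 - 10080 = -13651.

-13651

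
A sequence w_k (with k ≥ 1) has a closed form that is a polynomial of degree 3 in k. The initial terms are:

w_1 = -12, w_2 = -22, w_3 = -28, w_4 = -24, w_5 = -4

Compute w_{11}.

788

1st diffs: -10, -6, 4, 20.
2nd diffs: 4, 10, 16.
3rd diffs: 6, 6 (constant).
Newton forward-difference form: w_k = -12 + (-10)·C(k-1,1) + 4·C(k-1,2) + 6·C(k-1,3).
At k = 11: k-1 = 10, so w_{11} = -12 - 100 + 180 + 720 = 788.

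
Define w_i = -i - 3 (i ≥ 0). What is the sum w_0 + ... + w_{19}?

-250

Over i = 0..19: Σi = 190.
Total = (-1)·190 + (-3)·20 = -250.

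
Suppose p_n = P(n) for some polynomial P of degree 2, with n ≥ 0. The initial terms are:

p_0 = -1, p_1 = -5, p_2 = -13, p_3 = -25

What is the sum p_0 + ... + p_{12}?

1st diffs: -4, -8, -12.
2nd diffs: -4, -4 (constant).
Newton forward-difference form: p_n = -1 + (-4)·C(n,1) + (-4)·C(n,2).
Continuing: …, -41, -61, -85, -113, …, p_{12} = -313.
Summing n = 0..12 (13 terms) gives -1469.

-1469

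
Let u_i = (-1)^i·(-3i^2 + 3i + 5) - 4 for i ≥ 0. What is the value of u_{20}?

(-1)^20 = 1; -3i^2 + 3i + 5 at i=20 is -1135; so u_{20} = -1139.

-1139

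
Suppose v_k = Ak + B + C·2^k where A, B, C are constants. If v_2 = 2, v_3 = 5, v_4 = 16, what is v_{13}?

16323

The three given values yield: 2A + B + 4C = 2; 3A + B + 8C = 5; 4A + B + 16C = 16.
Subtracting the first from the second: A + 4C = 3.
Subtracting the second from the third: A + 8C = 11.
Solving: C = 2, A = -5, then B = 4.
Hence v_{13} = -5·13 + 4 + 2·8192 = 16323.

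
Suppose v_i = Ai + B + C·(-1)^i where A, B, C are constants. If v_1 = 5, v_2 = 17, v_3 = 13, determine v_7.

29

Write the equations: A + B - C = 5; 2A + B + C = 17; 3A + B - C = 13.
Subtracting the first from the second: A + 2C = 12.
Subtracting the second from the third: A - 2C = -4.
Solving: C = 4, A = 4, then B = 5.
Hence v_7 = 4·7 + 5 + 4·(-1) = 29.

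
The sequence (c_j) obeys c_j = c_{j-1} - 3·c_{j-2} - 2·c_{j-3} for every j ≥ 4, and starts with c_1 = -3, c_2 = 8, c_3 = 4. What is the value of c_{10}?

-1222

Applying the relation repeatedly:
c_4 = -14  c_5 = -42  c_6 = -8  c_7 = 146  c_8 = 254  c_9 = -168  c_{10} = -1222.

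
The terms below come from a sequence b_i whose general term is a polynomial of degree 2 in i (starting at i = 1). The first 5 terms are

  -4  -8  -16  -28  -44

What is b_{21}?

1st diffs: -4, -8, -12, -16.
2nd diffs: -4, -4, -4 (constant).
Newton forward-difference form: b_i = -4 + (-4)·C(i-1,1) + (-4)·C(i-1,2).
At i = 21: i-1 = 20, so b_{21} = -4 - 80 - 760 = -844.

-844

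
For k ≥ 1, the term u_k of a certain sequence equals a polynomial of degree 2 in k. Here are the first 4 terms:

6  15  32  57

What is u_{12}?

545

1st diffs: 9, 17, 25.
2nd diffs: 8, 8 (constant).
Newton forward-difference form: u_k = 6 + 9·C(k-1,1) + 8·C(k-1,2).
At k = 12: k-1 = 11, so u_{12} = 6 + 99 + 440 = 545.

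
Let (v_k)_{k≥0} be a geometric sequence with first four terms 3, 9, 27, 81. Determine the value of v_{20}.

10460353203

Common ratio r = 3.
v_k = 3·3^(k-0).
v_{20} = 3·3^20 = 10460353203.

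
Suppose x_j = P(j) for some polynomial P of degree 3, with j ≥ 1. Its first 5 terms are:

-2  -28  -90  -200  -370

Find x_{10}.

-2540

1st diffs: -26, -62, -110, -170.
2nd diffs: -36, -48, -60.
3rd diffs: -12, -12 (constant).
Newton forward-difference form: x_j = -2 + (-26)·C(j-1,1) + (-36)·C(j-1,2) + (-12)·C(j-1,3).
At j = 10: j-1 = 9, so x_{10} = -2 - 234 - 1296 - 1008 = -2540.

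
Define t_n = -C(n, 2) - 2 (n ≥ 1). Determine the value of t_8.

C(8, 2) = 28, so t_8 = -30.

-30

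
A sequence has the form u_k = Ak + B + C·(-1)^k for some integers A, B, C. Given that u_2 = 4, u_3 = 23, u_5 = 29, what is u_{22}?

Write the equations: 2A + B + C = 4; 3A + B - C = 23; 5A + B - C = 29.
Subtracting the first from the second: A - 2C = 19.
Subtracting the second from the third: 2A = 6.
Solving: C = -8, A = 3, then B = 6.
So u_k = 3·k + 6 + (-8)·(-1)^k; at k=22 this is 64.

64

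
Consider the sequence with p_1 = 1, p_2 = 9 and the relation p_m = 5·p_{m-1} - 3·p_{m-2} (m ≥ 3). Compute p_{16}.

p_3 = 42; p_4 = 183; p_5 = 789; …; p_{13} = 92733369; p_{14} = 399010881; p_{15} = 1716854298; p_{16} = 7387238847.

7387238847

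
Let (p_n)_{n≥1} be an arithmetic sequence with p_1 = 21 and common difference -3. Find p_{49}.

p_n = 21 + (n - 1)·(-3).
p_{49} = 21 + 48·(-3) = -123.

-123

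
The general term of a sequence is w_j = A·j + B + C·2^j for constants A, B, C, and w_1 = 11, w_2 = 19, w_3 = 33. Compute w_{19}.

1572905

At j = 1, 2, 3: A + B + 2C = 11; 2A + B + 4C = 19; 3A + B + 8C = 33.
Subtracting the first from the second: A + 2C = 8.
Subtracting the second from the third: A + 4C = 14.
Solving: C = 3, A = 2, then B = 3.
Hence w_{19} = 2·19 + 3 + 3·524288 = 1572905.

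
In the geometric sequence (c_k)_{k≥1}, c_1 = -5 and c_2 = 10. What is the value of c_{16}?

163840

Common ratio r = -2.
c_k = (-5)·(-2)^(k-1).
c_{16} = (-5)·(-2)^15 = 163840.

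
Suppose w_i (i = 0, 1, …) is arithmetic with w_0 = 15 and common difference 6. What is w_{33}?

w_i = 15 + (i - 0)·6.
w_{33} = 15 + 33·6 = 213.

213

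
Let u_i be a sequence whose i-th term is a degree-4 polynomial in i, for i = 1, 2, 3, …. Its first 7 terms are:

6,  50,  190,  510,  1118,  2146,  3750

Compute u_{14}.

49250

1st diffs: 44, 140, 320, 608, 1028, 1604.
2nd diffs: 96, 180, 288, 420, 576.
3rd diffs: 84, 108, 132, 156.
4th diffs: 24, 24, 24 (constant).
So u_i = i^4 + 4i^3 - i^2 + 4i - 2.
Evaluating at i = 14 gives u_{14} = 49250.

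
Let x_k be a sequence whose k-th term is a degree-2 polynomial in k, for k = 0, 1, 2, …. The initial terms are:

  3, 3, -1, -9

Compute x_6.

-57

1st diffs: 0, -4, -8.
2nd diffs: -4, -4 (constant).
Newton forward-difference form: x_k = 3 + (-4)·C(k,2).
At k = 6: k = 6, so x_6 = 3 - 60 = -57.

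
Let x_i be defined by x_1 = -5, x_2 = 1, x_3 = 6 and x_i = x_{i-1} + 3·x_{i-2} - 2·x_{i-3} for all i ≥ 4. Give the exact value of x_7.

Step forward from the initial values:
x_4 = 19;  x_5 = 35;  x_6 = 80;  x_7 = 147.

147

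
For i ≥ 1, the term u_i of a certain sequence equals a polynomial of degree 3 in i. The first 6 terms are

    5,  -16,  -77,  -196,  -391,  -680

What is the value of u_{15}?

1st diffs: -21, -61, -119, -195, -289.
2nd diffs: -40, -58, -76, -94.
3rd diffs: -18, -18, -18 (constant).
Newton forward-difference form: u_i = 5 + (-21)·C(i-1,1) + (-40)·C(i-1,2) + (-18)·C(i-1,3).
At i = 15: i-1 = 14, so u_{15} = 5 - 294 - 3640 - 6552 = -10481.

-10481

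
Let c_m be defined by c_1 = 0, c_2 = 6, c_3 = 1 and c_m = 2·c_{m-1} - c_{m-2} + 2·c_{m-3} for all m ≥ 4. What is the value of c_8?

Compute successive terms:
c_4 = -4;  c_5 = 3;  c_6 = 12;  c_7 = 13;  c_8 = 20.

20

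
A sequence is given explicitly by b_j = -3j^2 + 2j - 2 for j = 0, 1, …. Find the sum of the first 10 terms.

Over j = 0..9: Σj = 45, Σj² = 285.
Total = (-3)·285 + (2)·45 + (-2)·10 = -785.

-785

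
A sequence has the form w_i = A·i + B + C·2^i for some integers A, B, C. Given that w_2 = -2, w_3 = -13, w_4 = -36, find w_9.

-1519

At i = 2, 3, 4: 2A + B + 4C = -2; 3A + B + 8C = -13; 4A + B + 16C = -36.
Subtracting the first from the second: A + 4C = -11.
Subtracting the second from the third: A + 8C = -23.
Solving: C = -3, A = 1, then B = 8.
Hence w_9 = 1·9 + 8 + (-3)·512 = -1519.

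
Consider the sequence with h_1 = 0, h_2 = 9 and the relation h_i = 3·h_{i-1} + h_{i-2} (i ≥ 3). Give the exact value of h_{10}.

116730

Applying the relation repeatedly:
h_3 = 27;  h_4 = 90;  h_5 = 297;  h_6 = 981;  h_7 = 3240;  h_8 = 10701;  h_9 = 35343;  h_{10} = 116730.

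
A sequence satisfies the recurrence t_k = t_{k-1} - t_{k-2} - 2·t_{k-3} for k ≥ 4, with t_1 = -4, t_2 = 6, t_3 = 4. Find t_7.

t_4 = 6; t_5 = -10; t_6 = -24; t_7 = -26.

-26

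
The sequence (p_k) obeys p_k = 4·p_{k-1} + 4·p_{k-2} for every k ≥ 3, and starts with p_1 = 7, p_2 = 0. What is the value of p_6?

2688

Iterate the recurrence:
p_3 = 28; p_4 = 112; p_5 = 560; p_6 = 2688.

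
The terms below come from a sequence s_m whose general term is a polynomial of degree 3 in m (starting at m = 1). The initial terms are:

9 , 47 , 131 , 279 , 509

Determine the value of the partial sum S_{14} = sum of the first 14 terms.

1st diffs: 38, 84, 148, 230.
2nd diffs: 46, 64, 82.
3rd diffs: 18, 18 (constant).
So s_m = 3m^3 + 5m^2 + 2m - 1.
Continuing: …, 839, 1287, 1871, 2609, …, s_{14} = 9239.
Summing m = 1..14 (14 terms) gives 38346.

38346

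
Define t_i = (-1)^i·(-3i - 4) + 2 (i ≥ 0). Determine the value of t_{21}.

69

(-1)^21 = -1; -3i - 4 at i=21 is -67; so t_{21} = 69.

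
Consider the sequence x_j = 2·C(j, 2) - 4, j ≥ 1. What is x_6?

26

C(6, 2) = 15, so x_6 = 26.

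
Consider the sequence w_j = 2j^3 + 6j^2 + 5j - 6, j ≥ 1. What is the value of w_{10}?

w_{10} = 2·10^3 + 6·10^2 + 5·10 - 6 = 2644.

2644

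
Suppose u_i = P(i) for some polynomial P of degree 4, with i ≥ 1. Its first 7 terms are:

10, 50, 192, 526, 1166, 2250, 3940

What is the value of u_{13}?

38902

1st diffs: 40, 142, 334, 640, 1084, 1690.
2nd diffs: 102, 192, 306, 444, 606.
3rd diffs: 90, 114, 138, 162.
4th diffs: 24, 24, 24 (constant).
Newton forward-difference form: u_i = 10 + 40·C(i-1,1) + 102·C(i-1,2) + 90·C(i-1,3) + 24·C(i-1,4).
At i = 13: i-1 = 12, so u_{13} = 10 + 480 + 6732 + 19800 + 11880 = 38902.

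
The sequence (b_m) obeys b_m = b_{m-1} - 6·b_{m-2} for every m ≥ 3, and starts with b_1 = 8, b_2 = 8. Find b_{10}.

Iterate the recurrence:
b_3 = -40; b_4 = -88; b_5 = 152; b_6 = 680; b_7 = -232; b_8 = -4312; b_9 = -2920; b_{10} = 22952.

22952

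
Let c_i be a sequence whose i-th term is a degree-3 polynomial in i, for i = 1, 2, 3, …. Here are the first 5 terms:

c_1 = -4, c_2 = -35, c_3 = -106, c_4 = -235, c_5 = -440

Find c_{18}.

-18211

1st diffs: -31, -71, -129, -205.
2nd diffs: -40, -58, -76.
3rd diffs: -18, -18 (constant).
So c_i = -3i^3 - 2i^2 - 4i + 5.
Evaluating at i = 18 gives c_{18} = -18211.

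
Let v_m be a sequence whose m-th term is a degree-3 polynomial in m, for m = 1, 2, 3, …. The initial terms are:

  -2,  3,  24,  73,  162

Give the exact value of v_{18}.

1st diffs: 5, 21, 49, 89.
2nd diffs: 16, 28, 40.
3rd diffs: 12, 12 (constant).
Newton forward-difference form: v_m = -2 + 5·C(m-1,1) + 16·C(m-1,2) + 12·C(m-1,3).
At m = 18: m-1 = 17, so v_{18} = -2 + 85 + 2176 + 8160 = 10419.

10419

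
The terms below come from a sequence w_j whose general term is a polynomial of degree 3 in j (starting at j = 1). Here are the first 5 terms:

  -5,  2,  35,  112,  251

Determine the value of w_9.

1st diffs: 7, 33, 77, 139.
2nd diffs: 26, 44, 62.
3rd diffs: 18, 18 (constant).
Newton forward-difference form: w_j = -5 + 7·C(j-1,1) + 26·C(j-1,2) + 18·C(j-1,3).
At j = 9: j-1 = 8, so w_9 = -5 + 56 + 728 + 1008 = 1787.

1787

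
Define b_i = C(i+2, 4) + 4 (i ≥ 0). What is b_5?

C(7, 4) = 35, so b_5 = 39.

39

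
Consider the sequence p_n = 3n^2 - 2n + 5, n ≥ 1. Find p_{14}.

p_{14} = 3·14^2 - 2·14 + 5 = 565.

565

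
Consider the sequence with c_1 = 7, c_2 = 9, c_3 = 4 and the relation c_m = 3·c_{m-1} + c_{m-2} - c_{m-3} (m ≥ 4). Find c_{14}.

1369445

c_4 = 14  c_5 = 37  c_6 = 121  …  c_{11} = 41236  c_{12} = 132546  c_{13} = 426045  c_{14} = 1369445.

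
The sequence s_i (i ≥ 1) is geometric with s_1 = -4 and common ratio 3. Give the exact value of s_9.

-26244

s_i = (-4)·3^(i-1).
s_9 = (-4)·3^8 = -26244.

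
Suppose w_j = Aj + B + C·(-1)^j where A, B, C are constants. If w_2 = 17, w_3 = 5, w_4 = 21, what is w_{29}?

57

The three given values yield: 2A + B + C = 17; 3A + B - C = 5; 4A + B + C = 21.
Subtracting the first from the second: A - 2C = -12.
Subtracting the second from the third: A + 2C = 16.
Solving: C = 7, A = 2, then B = 6.
Hence w_{29} = 2·29 + 6 + 7·(-1) = 57.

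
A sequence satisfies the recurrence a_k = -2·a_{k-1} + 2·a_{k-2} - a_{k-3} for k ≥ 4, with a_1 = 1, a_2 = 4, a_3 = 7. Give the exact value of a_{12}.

Iterate the recurrence:
a_4 = -7, a_5 = 24, a_6 = -69, a_7 = 193, a_8 = -548, a_9 = 1551, a_{10} = -4391, a_{11} = 12432, a_{12} = -35197.

-35197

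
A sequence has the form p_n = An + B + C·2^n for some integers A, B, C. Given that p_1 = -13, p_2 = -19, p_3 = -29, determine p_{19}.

Plug in n = 1, 2, 3: A + B + 2C = -13; 2A + B + 4C = -19; 3A + B + 8C = -29.
Subtracting the first from the second: A + 2C = -6.
Subtracting the second from the third: A + 4C = -10.
Solving: C = -2, A = -2, then B = -7.
So p_n = -2·n + (-7) + (-2)·2^n; at n=19 this is -1048621.

-1048621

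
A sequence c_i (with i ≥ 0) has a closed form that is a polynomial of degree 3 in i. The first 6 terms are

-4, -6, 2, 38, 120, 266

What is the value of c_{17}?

13562

1st diffs: -2, 8, 36, 82, 146.
2nd diffs: 10, 28, 46, 64.
3rd diffs: 18, 18, 18 (constant).
So c_i = 3i^3 - 4i^2 - i - 4.
Evaluating at i = 17 gives c_{17} = 13562.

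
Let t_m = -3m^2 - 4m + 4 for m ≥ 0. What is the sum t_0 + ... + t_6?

-329

Over m = 0..6: Σm = 21, Σm² = 91.
Total = (-3)·91 + (-4)·21 + (4)·7 = -329.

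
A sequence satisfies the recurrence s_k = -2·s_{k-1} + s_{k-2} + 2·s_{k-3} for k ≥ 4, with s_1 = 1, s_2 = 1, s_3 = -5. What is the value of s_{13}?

Step forward from the initial values:
s_4 = 13, s_5 = -29, s_6 = 61, s_7 = -125, s_8 = 253, s_9 = -509, s_{10} = 1021, s_{11} = -2045, s_{12} = 4093, s_{13} = -8189.

-8189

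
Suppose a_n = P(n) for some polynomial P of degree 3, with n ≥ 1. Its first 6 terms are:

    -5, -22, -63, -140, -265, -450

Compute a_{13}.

1st diffs: -17, -41, -77, -125, -185.
2nd diffs: -24, -36, -48, -60.
3rd diffs: -12, -12, -12 (constant).
So a_n = -2n^3 - 3n.
Evaluating at n = 13 gives a_{13} = -4433.

-4433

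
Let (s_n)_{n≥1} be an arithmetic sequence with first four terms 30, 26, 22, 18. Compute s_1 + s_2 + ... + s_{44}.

Common difference d = -4.
s_n = 30 + (n - 1)·(-4).
s_{44} = -142; S = 44·(30 + (-142))/2 = -2464.

-2464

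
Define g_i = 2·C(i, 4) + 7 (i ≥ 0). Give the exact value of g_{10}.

427

C(10, 4) = 210, so g_{10} = 427.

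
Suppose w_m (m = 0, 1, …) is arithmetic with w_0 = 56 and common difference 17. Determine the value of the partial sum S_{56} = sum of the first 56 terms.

w_m = 56 + (m - 0)·17.
w_{55} = 991; S = 56·(56 + 991)/2 = 29316.

29316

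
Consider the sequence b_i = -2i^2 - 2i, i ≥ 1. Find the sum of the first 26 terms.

Over i = 1..26: Σi = 351, Σi² = 6201.
Total = (-2)·6201 + (-2)·351 = -13104.

-13104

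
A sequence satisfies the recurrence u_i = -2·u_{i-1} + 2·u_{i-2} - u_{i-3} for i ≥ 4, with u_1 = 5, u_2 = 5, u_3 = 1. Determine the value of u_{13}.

-34379

u_4 = 3, u_5 = -9, u_6 = 23, u_7 = -67, u_8 = 189, u_9 = -535, u_{10} = 1515, u_{11} = -4289, u_{12} = 12143, u_{13} = -34379.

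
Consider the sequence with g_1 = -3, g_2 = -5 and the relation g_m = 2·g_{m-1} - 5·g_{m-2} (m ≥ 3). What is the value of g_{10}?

Applying the relation repeatedly:
g_3 = 5, g_4 = 35, g_5 = 45, g_6 = -85, g_7 = -395, g_8 = -365, g_9 = 1245, g_{10} = 4315.

4315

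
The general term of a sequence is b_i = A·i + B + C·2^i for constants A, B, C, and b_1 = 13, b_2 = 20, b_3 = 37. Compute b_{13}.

The three given values yield: A + B + 2C = 13; 2A + B + 4C = 20; 3A + B + 8C = 37.
Subtracting the first from the second: A + 2C = 7.
Subtracting the second from the third: A + 4C = 17.
Solving: C = 5, A = -3, then B = 6.
Hence b_{13} = -3·13 + 6 + 5·8192 = 40927.

40927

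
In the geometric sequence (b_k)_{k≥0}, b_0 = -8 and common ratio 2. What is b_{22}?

-33554432

b_k = (-8)·2^(k-0).
b_{22} = (-8)·2^22 = -33554432.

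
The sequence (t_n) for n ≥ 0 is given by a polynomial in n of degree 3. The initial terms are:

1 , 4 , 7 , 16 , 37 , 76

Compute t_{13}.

1st diffs: 3, 3, 9, 21, 39.
2nd diffs: 0, 6, 12, 18.
3rd diffs: 6, 6, 6 (constant).
Newton forward-difference form: t_n = 1 + 3·C(n,1) + 6·C(n,3).
At n = 13: n = 13, so t_{13} = 1 + 39 + 1716 = 1756.

1756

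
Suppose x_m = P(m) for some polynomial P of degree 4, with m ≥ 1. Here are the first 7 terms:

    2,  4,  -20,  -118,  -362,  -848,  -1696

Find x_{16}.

1st diffs: 2, -24, -98, -244, -486, -848.
2nd diffs: -26, -74, -146, -242, -362.
3rd diffs: -48, -72, -96, -120.
4th diffs: -24, -24, -24 (constant).
Newton forward-difference form: x_m = 2 + 2·C(m-1,1) + (-26)·C(m-1,2) + (-48)·C(m-1,3) + (-24)·C(m-1,4).
At m = 16: m-1 = 15, so x_{16} = 2 + 30 - 2730 - 21840 - 32760 = -57298.

-57298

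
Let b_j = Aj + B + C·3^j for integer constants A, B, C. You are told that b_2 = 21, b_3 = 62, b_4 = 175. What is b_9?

39404

Write the equations: 2A + B + 9C = 21; 3A + B + 27C = 62; 4A + B + 81C = 175.
Subtracting the first from the second: A + 18C = 41.
Subtracting the second from the third: A + 54C = 113.
Solving: C = 2, A = 5, then B = -7.
Hence b_9 = 5·9 + (-7) + 2·19683 = 39404.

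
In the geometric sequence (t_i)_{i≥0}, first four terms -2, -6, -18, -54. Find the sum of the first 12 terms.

Common ratio r = 3.
t_i = (-2)·3^(i-0).
S = (-2)·(3^12 - 1)/(3 - 1) = (-2)·(531441 - 1)/(2) = -531440.

-531440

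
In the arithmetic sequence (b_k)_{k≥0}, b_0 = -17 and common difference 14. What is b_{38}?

b_k = -17 + (k - 0)·14.
b_{38} = -17 + 38·14 = 515.

515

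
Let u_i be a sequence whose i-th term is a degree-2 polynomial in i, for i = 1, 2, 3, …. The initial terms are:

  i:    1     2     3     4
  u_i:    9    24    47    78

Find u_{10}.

1st diffs: 15, 23, 31.
2nd diffs: 8, 8 (constant).
So u_i = 4i^2 + 3i + 2.
Evaluating at i = 10 gives u_{10} = 432.

432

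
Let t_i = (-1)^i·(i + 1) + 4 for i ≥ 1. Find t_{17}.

-14

(-1)^17 = -1; i + 1 at i=17 is 18; so t_{17} = -14.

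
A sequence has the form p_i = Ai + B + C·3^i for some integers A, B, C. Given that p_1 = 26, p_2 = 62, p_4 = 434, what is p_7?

The three given values yield: A + B + 3C = 26; 2A + B + 9C = 62; 4A + B + 81C = 434.
Subtracting the first from the second: A + 6C = 36.
Subtracting the second from the third: 2A + 72C = 372.
Solving: C = 5, A = 6, then B = 5.
Hence p_7 = 6·7 + 5 + 5·2187 = 10982.

10982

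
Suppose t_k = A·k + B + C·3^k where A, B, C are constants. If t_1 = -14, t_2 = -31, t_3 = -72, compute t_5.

-514

At k = 1, 2, 3: A + B + 3C = -14; 2A + B + 9C = -31; 3A + B + 27C = -72.
Subtracting the first from the second: A + 6C = -17.
Subtracting the second from the third: A + 18C = -41.
Solving: C = -2, A = -5, then B = -3.
So t_k = -5·k + (-3) + (-2)·3^k; at k=5 this is -514.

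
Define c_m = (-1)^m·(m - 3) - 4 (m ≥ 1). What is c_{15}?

-16

(-1)^15 = -1; m - 3 at m=15 is 12; so c_{15} = -16.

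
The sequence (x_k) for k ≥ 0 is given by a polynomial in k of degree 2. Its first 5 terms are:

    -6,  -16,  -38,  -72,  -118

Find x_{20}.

-2486

1st diffs: -10, -22, -34, -46.
2nd diffs: -12, -12, -12 (constant).
Newton forward-difference form: x_k = -6 + (-10)·C(k,1) + (-12)·C(k,2).
At k = 20: k = 20, so x_{20} = -6 - 200 - 2280 = -2486.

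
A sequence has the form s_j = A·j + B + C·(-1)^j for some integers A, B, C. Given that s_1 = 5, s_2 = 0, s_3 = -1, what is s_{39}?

The three given values yield: A + B - C = 5; 2A + B + C = 0; 3A + B - C = -1.
Subtracting the first from the second: A + 2C = -5.
Subtracting the second from the third: A - 2C = -1.
Solving: C = -1, A = -3, then B = 7.
Therefore s_{39} = -117 + 7 + (-1)·(-1) = -109.

-109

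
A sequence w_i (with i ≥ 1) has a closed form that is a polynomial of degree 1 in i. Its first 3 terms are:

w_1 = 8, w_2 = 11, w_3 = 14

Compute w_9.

32

1st diffs: 3, 3 (constant).
So w_i = 3i + 5.
Evaluating at i = 9 gives w_9 = 32.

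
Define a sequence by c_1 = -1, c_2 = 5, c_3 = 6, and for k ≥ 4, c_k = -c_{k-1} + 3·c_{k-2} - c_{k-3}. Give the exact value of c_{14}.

Applying the relation repeatedly:
c_4 = 10  c_5 = 3  c_6 = 21  …  c_{11} = -1026  c_{12} = 2506  c_{13} = -6021  c_{14} = 14565.

14565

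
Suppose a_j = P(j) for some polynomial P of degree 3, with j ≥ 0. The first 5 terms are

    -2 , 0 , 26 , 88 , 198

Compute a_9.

1st diffs: 2, 26, 62, 110.
2nd diffs: 24, 36, 48.
3rd diffs: 12, 12 (constant).
Newton forward-difference form: a_j = -2 + 2·C(j,1) + 24·C(j,2) + 12·C(j,3).
At j = 9: j = 9, so a_9 = -2 + 18 + 864 + 1008 = 1888.

1888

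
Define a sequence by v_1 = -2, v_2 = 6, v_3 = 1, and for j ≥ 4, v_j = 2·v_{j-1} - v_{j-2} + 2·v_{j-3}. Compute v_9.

Iterate the recurrence:
v_4 = -8  v_5 = -5  v_6 = 0  v_7 = -11  v_8 = -32  v_9 = -53.

-53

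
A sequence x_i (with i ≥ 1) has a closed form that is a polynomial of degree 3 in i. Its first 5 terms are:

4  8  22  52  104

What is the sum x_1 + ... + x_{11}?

1st diffs: 4, 14, 30, 52.
2nd diffs: 10, 16, 22.
3rd diffs: 6, 6 (constant).
Newton forward-difference form: x_i = 4 + 4·C(i-1,1) + 10·C(i-1,2) + 6·C(i-1,3).
Continuing: …, 184, 298, 452, 652, …, x_{11} = 1214.
Summing i = 1..11 (11 terms) gives 3894.

3894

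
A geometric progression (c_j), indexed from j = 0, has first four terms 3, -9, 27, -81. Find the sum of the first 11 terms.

132861

Common ratio r = -3.
c_j = 3·(-3)^(j-0).
S = 3·((-3)^11 - 1)/(-3 - 1) = 3·(-177147 - 1)/(-4) = 132861.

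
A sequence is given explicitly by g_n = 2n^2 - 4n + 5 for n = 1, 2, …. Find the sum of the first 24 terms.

Over n = 1..24: Σn = 300, Σn² = 4900.
Total = (2)·4900 + (-4)·300 + (5)·24 = 8720.

8720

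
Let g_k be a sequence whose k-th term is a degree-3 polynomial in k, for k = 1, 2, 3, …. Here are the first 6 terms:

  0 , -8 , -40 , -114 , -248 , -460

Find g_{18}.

-15640

1st diffs: -8, -32, -74, -134, -212.
2nd diffs: -24, -42, -60, -78.
3rd diffs: -18, -18, -18 (constant).
So g_k = -3k^3 + 6k^2 - 5k + 2.
Evaluating at k = 18 gives g_{18} = -15640.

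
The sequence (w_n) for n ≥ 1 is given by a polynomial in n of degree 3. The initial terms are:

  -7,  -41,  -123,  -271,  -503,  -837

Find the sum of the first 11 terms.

1st diffs: -34, -82, -148, -232, -334.
2nd diffs: -48, -66, -84, -102.
3rd diffs: -18, -18, -18 (constant).
Newton forward-difference form: w_n = -7 + (-34)·C(n-1,1) + (-48)·C(n-1,2) + (-18)·C(n-1,3).
Continuing: …, -1291, -1883, -2631, -3553, …, w_{11} = -4667.
Summing n = 1..11 (11 terms) gives -15807.

-15807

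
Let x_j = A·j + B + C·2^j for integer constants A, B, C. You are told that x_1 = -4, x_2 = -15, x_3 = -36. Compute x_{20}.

At j = 1, 2, 3: A + B + 2C = -4; 2A + B + 4C = -15; 3A + B + 8C = -36.
Subtracting the first from the second: A + 2C = -11.
Subtracting the second from the third: A + 4C = -21.
Solving: C = -5, A = -1, then B = 7.
Therefore x_{20} = -20 + 7 + (-5)·1048576 = -5242893.

-5242893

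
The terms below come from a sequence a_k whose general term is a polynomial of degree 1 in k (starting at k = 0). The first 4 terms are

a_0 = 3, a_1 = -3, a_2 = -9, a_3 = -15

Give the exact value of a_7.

-39

1st diffs: -6, -6, -6 (constant).
So a_k = -6k + 3.
Evaluating at k = 7 gives a_7 = -39.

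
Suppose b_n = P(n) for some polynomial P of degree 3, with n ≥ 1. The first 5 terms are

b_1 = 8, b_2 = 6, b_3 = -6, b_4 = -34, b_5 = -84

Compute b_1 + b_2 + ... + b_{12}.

-5206

1st diffs: -2, -12, -28, -50.
2nd diffs: -10, -16, -22.
3rd diffs: -6, -6 (constant).
Newton forward-difference form: b_n = 8 + (-2)·C(n-1,1) + (-10)·C(n-1,2) + (-6)·C(n-1,3).
Continuing: …, -162, -274, -426, -624, …, b_{12} = -1554.
Summing n = 1..12 (12 terms) gives -5206.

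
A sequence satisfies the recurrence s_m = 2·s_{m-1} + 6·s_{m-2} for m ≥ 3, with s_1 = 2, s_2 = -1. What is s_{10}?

s_3 = 10;  s_4 = 14;  s_5 = 88;  s_6 = 260;  s_7 = 1048;  s_8 = 3656;  s_9 = 13600;  s_{10} = 49136.

49136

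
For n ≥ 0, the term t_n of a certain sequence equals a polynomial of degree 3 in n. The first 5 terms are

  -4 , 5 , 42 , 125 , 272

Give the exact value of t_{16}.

13580

1st diffs: 9, 37, 83, 147.
2nd diffs: 28, 46, 64.
3rd diffs: 18, 18 (constant).
Newton forward-difference form: t_n = -4 + 9·C(n,1) + 28·C(n,2) + 18·C(n,3).
At n = 16: n = 16, so t_{16} = -4 + 144 + 3360 + 10080 = 13580.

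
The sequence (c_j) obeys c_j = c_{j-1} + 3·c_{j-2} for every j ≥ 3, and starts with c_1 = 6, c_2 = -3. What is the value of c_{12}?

12813

Step forward from the initial values:
c_3 = 15, c_4 = 6, c_5 = 51, c_6 = 69, c_7 = 222, c_8 = 429, c_9 = 1095, c_{10} = 2382, c_{11} = 5667, c_{12} = 12813.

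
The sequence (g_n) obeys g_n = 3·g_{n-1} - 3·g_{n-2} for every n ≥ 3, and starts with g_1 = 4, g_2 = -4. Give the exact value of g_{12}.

3888

Applying the relation repeatedly:
g_3 = -24;  g_4 = -60;  g_5 = -108;  g_6 = -144;  g_7 = -108;  g_8 = 108;  g_9 = 648;  g_{10} = 1620;  g_{11} = 2916;  g_{12} = 3888.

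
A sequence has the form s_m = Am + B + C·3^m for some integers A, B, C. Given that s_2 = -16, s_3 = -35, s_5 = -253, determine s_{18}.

-387420512

Plug in m = 2, 3, 5: 2A + B + 9C = -16; 3A + B + 27C = -35; 5A + B + 243C = -253.
Subtracting the first from the second: A + 18C = -19.
Subtracting the second from the third: 2A + 216C = -218.
Solving: C = -1, A = -1, then B = -5.
Therefore s_{18} = -18 + (-5) + (-1)·387420489 = -387420512.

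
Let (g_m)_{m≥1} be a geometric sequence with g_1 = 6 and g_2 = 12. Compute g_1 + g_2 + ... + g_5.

Common ratio r = 2.
g_m = 6·2^(m-1).
S = 6·(2^5 - 1)/(2 - 1) = 6·(32 - 1)/(1) = 186.

186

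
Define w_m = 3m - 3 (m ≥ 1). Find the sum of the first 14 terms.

273

Over m = 1..14: Σm = 105.
Total = (3)·105 + (-3)·14 = 273.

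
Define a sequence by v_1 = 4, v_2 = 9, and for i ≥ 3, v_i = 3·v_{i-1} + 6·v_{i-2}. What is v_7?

Applying the relation repeatedly:
v_3 = 51;  v_4 = 207;  v_5 = 927;  v_6 = 4023;  v_7 = 17631.

17631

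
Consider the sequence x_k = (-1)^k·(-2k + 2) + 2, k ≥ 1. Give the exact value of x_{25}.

(-1)^25 = -1; -2k + 2 at k=25 is -48; so x_{25} = 50.

50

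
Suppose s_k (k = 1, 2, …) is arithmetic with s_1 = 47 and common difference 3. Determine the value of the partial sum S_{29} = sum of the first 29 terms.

2581

s_k = 47 + (k - 1)·3.
s_{29} = 131; S = 29·(47 + 131)/2 = 2581.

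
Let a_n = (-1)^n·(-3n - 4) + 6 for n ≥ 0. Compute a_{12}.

-34

(-1)^12 = 1; -3n - 4 at n=12 is -40; so a_{12} = -34.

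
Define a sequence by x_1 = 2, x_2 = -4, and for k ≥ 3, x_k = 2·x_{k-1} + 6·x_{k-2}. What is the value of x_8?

Iterate the recurrence:
x_3 = 4, x_4 = -16, x_5 = -8, x_6 = -112, x_7 = -272, x_8 = -1216.

-1216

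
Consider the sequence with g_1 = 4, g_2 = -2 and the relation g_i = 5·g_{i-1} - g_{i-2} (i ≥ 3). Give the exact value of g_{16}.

-9958734788

g_3 = -14;  g_4 = -68;  g_5 = -326;  …;  g_{13} = -90541436;  g_{14} = -433810082;  g_{15} = -2078508974;  g_{16} = -9958734788.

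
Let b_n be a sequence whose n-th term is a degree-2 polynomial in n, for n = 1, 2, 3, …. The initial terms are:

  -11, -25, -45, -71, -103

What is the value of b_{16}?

1st diffs: -14, -20, -26, -32.
2nd diffs: -6, -6, -6 (constant).
So b_n = -3n^2 - 5n - 3.
Evaluating at n = 16 gives b_{16} = -851.

-851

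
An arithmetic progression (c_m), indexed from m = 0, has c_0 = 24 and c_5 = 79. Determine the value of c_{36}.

420

Common difference d = (79 - 24) / (5 - 0) = 11.
c_m = 24 + (m - 0)·11.
c_{36} = 24 + 36·11 = 420.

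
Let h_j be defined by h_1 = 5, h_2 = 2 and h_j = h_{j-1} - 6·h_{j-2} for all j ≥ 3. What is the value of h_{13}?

-176080

Step forward from the initial values:
h_3 = -28  h_4 = -40  h_5 = 128  …  h_{10} = 15440  h_{11} = 16688  h_{12} = -75952  h_{13} = -176080.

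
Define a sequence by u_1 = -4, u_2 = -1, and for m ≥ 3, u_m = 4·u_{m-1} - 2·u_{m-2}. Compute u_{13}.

u_3 = 4; u_4 = 18; u_5 = 64; …; u_{10} = 29936; u_{11} = 102208; u_{12} = 348960; u_{13} = 1191424.

1191424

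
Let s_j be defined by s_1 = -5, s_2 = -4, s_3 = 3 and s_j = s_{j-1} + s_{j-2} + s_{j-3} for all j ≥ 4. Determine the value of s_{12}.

Iterate the recurrence:
s_4 = -6;  s_5 = -7;  s_6 = -10;  s_7 = -23;  s_8 = -40;  s_9 = -73;  s_{10} = -136;  s_{11} = -249;  s_{12} = -458.

-458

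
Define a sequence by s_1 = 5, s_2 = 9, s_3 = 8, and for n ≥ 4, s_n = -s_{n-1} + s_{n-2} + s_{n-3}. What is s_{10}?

Iterate the recurrence:
s_4 = 6  s_5 = 11  s_6 = 3  s_7 = 14  s_8 = 0  s_9 = 17  s_{10} = -3.

-3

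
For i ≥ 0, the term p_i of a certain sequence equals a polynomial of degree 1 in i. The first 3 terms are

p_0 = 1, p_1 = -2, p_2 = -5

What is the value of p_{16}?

-47

1st diffs: -3, -3 (constant).
So p_i = -3i + 1.
Evaluating at i = 16 gives p_{16} = -47.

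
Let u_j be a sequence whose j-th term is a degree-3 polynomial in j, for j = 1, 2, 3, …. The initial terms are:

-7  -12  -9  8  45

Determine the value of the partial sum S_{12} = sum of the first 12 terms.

4316

1st diffs: -5, 3, 17, 37.
2nd diffs: 8, 14, 20.
3rd diffs: 6, 6 (constant).
So u_j = j^3 - 2j^2 - 6j.
Continuing: …, 108, 203, 336, 513, …, u_{12} = 1368.
Summing j = 1..12 (12 terms) gives 4316.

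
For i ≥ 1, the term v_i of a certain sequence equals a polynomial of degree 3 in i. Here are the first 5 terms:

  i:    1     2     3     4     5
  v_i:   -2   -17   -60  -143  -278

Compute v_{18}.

-12225

1st diffs: -15, -43, -83, -135.
2nd diffs: -28, -40, -52.
3rd diffs: -12, -12 (constant).
Newton forward-difference form: v_i = -2 + (-15)·C(i-1,1) + (-28)·C(i-1,2) + (-12)·C(i-1,3).
At i = 18: i-1 = 17, so v_{18} = -2 - 255 - 3808 - 8160 = -12225.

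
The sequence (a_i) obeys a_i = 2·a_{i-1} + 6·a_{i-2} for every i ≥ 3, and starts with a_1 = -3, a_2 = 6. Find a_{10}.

Step forward from the initial values:
a_3 = -6  a_4 = 24  a_5 = 12  a_6 = 168  a_7 = 408  a_8 = 1824  a_9 = 6096  a_{10} = 23136.

23136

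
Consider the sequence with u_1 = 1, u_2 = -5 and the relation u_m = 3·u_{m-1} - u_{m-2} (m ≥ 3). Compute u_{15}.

-1710448

Step forward from the initial values:
u_3 = -16; u_4 = -43; u_5 = -113; …; u_{12} = -95320; u_{13} = -249551; u_{14} = -653333; u_{15} = -1710448.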